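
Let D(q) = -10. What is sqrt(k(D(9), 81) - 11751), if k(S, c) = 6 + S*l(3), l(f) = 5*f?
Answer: I*sqrt(11895) ≈ 109.06*I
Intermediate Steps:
k(S, c) = 6 + 15*S (k(S, c) = 6 + S*(5*3) = 6 + S*15 = 6 + 15*S)
sqrt(k(D(9), 81) - 11751) = sqrt((6 + 15*(-10)) - 11751) = sqrt((6 - 150) - 11751) = sqrt(-144 - 11751) = sqrt(-11895) = I*sqrt(11895)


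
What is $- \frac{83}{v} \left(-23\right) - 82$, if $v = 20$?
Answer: $\frac{269}{20} \approx 13.45$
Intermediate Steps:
$- \frac{83}{v} \left(-23\right) - 82 = - \frac{83}{20} \left(-23\right) - 82 = \left(-83\right) \frac{1}{20} \left(-23\right) - 82 = \left(- \frac{83}{20}\right) \left(-23\right) - 82 = \frac{1909}{20} - 82 = \frac{269}{20}$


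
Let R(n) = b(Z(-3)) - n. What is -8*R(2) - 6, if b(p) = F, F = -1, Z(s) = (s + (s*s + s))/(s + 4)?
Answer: 18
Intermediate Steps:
Z(s) = (s**2 + 2*s)/(4 + s) (Z(s) = (s + (s**2 + s))/(4 + s) = (s + (s + s**2))/(4 + s) = (s**2 + 2*s)/(4 + s))
b(p) = -1
R(n) = -1 - n
-8*R(2) - 6 = -8*(-1 - 1*2) - 6 = -8*(-1 - 2) - 6 = -8*(-3) - 6 = 24 - 6 = 18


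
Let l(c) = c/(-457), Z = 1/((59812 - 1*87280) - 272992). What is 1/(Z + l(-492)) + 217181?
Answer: 32105106062423/147825863 ≈ 2.1718e+5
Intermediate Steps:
Z = -1/300460 (Z = 1/((59812 - 87280) - 272992) = 1/(-27468 - 272992) = 1/(-300460) = -1/300460 ≈ -3.3282e-6)
l(c) = -c/457 (l(c) = c*(-1/457) = -c/457)
1/(Z + l(-492)) + 217181 = 1/(-1/300460 - 1/457*(-492)) + 217181 = 1/(-1/300460 + 492/457) + 217181 = 1/(147825863/137310220) + 217181 = 137310220/147825863 + 217181 = 32105106062423/147825863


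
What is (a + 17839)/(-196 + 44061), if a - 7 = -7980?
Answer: 9866/43865 ≈ 0.22492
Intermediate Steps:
a = -7973 (a = 7 - 7980 = -7973)
(a + 17839)/(-196 + 44061) = (-7973 + 17839)/(-196 + 44061) = 9866/43865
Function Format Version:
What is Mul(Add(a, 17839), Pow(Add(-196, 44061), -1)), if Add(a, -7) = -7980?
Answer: Rational(9866, 43865) ≈ 0.22492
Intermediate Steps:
a = -7973 (a = Add(7, -7980) = -7973)
Mul(Add(a, 17839), Pow(Add(-196, 44061), -1)) = Mul(Add(-7973, 17839), Pow(Add(-196, 44061), -1)) = Mul(9866, Pow(43865, -1)) = Mul(9866, Rational(1, 43865)) = Rational(9866, 43865)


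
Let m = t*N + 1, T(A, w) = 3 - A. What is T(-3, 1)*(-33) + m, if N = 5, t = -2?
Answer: -207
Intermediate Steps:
m = -9 (m = -2*5 + 1 = -10 + 1 = -9)
T(-3, 1)*(-33) + m = (3 - 1*(-3))*(-33) - 9 = (3 + 3)*(-33) - 9 = 6*(-33) - 9 = -198 - 9 = -207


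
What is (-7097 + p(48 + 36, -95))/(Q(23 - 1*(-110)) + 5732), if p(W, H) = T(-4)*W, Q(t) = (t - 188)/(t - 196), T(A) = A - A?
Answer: -447111/361171 ≈ -1.2379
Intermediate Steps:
T(A) = 0
Q(t) = (-188 + t)/(-196 + t)
p(W, H) = 0 (p(W, H) = 0*W = 0)
(-7097 + p(48 + 36, -95))/(Q(23 - 1*(-110)) + 5732) = (-7097 + 0)/((-188 + (23 - 1*(-110)))/(-196 + (23 - 1*(-110))) + 5732) = -7097/((-188 + (23 + 110))/(-196 + (23 + 110)) + 5732) = -7097/((-188 + 133)/(-196 + 133) + 5732) = -7097/(-55/(-63) + 5732) = -7097/(-1/63*(-55) + 5732) = -7097/(55/63 + 5732) = -7097/361171/63 = -7097*63/361171 = -447111/361171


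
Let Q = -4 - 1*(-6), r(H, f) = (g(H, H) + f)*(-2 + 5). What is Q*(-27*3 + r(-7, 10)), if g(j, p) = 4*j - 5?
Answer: -300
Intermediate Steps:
g(j, p) = -5 + 4*j
r(H, f) = -15 + 3*f + 12*H (r(H, f) = ((-5 + 4*H) + f)*(-2 + 5) = (-5 + f + 4*H)*3 = -15 + 3*f + 12*H)
Q = 2 (Q = -4 + 6 = 2)
Q*(-27*3 + r(-7, 10)) = 2*(-27*3 + (-15 + 3*10 + 12*(-7))) = 2*(-81 + (-15 + 30 - 84)) = 2*(-81 - 69) = 2*(-150) = -300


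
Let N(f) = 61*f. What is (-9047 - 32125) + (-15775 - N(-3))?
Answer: -56764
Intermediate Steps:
(-9047 - 32125) + (-15775 - N(-3)) = (-9047 - 32125) + (-15775 - 61*(-3)) = -41172 + (-15775 - 1*(-183)) = -41172 + (-15775 + 183) = -41172 - 15592 = -56764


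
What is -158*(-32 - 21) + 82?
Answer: 8456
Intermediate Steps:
-158*(-32 - 21) + 82 = -158*(-53) + 82 = 8374 + 82 = 8456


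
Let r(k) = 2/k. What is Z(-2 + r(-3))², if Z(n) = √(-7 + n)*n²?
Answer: -118784/243 ≈ -488.82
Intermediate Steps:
Z(n) = n²*√(-7 + n)
Z(-2 + r(-3))² = ((-2 + 2/(-3))²*√(-7 + (-2 + 2/(-3))))² = ((-2 + 2*(-⅓))²*√(-7 + (-2 + 2*(-⅓))))² = ((-2 - ⅔)²*√(-7 + (-2 - ⅔)))² = ((-8/3)²*√(-7 - 8/3))² = (64*√(-29/3)/9)² = (64*(I*√87/3)/9)² = (64*I*√87/27)² = -118784/243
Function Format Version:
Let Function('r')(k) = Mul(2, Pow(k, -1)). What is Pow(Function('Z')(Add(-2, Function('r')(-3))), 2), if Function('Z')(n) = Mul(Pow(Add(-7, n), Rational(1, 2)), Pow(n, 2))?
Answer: Rational(-118784, 243) ≈ -488.82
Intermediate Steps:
Function('Z')(n) = Mul(Pow(n, 2), Pow(Add(-7, n), Rational(1, 2)))
Pow(Function('Z')(Add(-2, Function('r')(-3))), 2) = Pow(Mul(Pow(Add(-2, Mul(2, Pow(-3, -1))), 2), Pow(Add(-7, Add(-2, Mul(2, Pow(-3, -1)))), Rational(1, 2))), 2) = Pow(Mul(Pow(Add(-2, Mul(2, Rational(-1, 3))), 2), Pow(Add(-7, Add(-2, Mul(2, Rational(-1, 3)))), Rational(1, 2))), 2) = Pow(Mul(Pow(Add(-2, Rational(-2, 3)), 2), Pow(Add(-7, Add(-2, Rational(-2, 3))), Rational(1, 2))), 2) = Pow(Mul(Pow(Rational(-8, 3), 2), Pow(Add(-7, Rational(-8, 3)), Rational(1, 2))), 2) = Pow(Mul(Rational(64, 9), Pow(Rational(-29, 3), Rational(1, 2))), 2) = Pow(Mul(Rational(64, 9), Mul(Rational(1, 3), I, Pow(87, Rational(1, 2)))), 2) = Pow(Mul(Rational(64, 27), I, Pow(87, Rational(1, 2))), 2) = Rational(-118784, 243)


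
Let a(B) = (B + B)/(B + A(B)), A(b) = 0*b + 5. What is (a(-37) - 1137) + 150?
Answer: -15755/16 ≈ -984.69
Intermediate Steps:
A(b) = 5 (A(b) = 0 + 5 = 5)
a(B) = 2*B/(5 + B) (a(B) = (B + B)/(B + 5) = (2*B)/(5 + B) = 2*B/(5 + B))
(a(-37) - 1137) + 150 = (2*(-37)/(5 - 37) - 1137) + 150 = (2*(-37)/(-32) - 1137) + 150 = (2*(-37)*(-1/32) - 1137) + 150 = (37/16 - 1137) + 150 = -18155/16 + 150 = -15755/16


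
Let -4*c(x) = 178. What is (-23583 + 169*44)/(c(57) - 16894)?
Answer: 32294/33877 ≈ 0.95327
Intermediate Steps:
c(x) = -89/2 (c(x) = -1/4*178 = -89/2)
(-23583 + 169*44)/(c(57) - 16894) = (-23583 + 169*44)/(-89/2 - 16894) = (-23583 + 7436)/(-33877/2) = -16147*(-2/33877) = 32294/33877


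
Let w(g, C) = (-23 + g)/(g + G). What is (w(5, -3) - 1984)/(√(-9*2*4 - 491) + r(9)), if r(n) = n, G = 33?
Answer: -339345/12236 + 37705*I*√563/12236 ≈ -27.733 + 73.116*I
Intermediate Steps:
w(g, C) = (-23 + g)/(33 + g) (w(g, C) = (-23 + g)/(g + 33) = (-23 + g)/(33 + g))
(w(5, -3) - 1984)/(√(-9*2*4 - 491) + r(9)) = ((-23 + 5)/(33 + 5) - 1984)/(√(-9*2*4 - 491) + 9) = (-18/38 - 1984)/(√(-18*4 - 491) + 9) = ((1/38)*(-18) - 1984)/(√(-72 - 491) + 9) = (-9/19 - 1984)/(√(-563) + 9) = -37705/(19*(I*√563 + 9)) = -37705/(19*(9 + I*√563))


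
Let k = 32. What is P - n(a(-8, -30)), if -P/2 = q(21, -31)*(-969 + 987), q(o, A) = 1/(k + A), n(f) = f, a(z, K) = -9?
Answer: -27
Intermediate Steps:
q(o, A) = 1/(32 + A)
P = -36 (P = -2*(-969 + 987)/(32 - 31) = -2*18/1 = -2*18 = -36)
P - n(a(-8, -30)) = -36 - 1*(-9) = -36 + 9 = -27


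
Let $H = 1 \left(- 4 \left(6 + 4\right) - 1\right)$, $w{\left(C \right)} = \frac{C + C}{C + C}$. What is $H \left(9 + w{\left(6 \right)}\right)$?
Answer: $-410$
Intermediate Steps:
$w{\left(C \right)} = 1$ ($w{\left(C \right)} = \frac{2 C}{2 C} = 2 C \frac{1}{2 C} = 1$)
$H = -41$ ($H = 1 \left(\left(-4\right) 10 - 1\right) = 1 \left(-40 - 1\right) = 1 \left(-41\right) = -41$)
$H \left(9 + w{\left(6 \right)}\right) = - 41 \left(9 + 1\right) = \left(-41\right) 10 = -410$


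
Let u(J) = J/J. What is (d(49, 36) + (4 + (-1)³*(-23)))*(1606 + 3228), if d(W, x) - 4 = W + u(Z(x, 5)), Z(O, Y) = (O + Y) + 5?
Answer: 391554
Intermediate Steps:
Z(O, Y) = 5 + O + Y
u(J) = 1
d(W, x) = 5 + W (d(W, x) = 4 + (W + 1) = 4 + (1 + W) = 5 + W)
(d(49, 36) + (4 + (-1)³*(-23)))*(1606 + 3228) = ((5 + 49) + (4 + (-1)³*(-23)))*(1606 + 3228) = (54 + (4 - 1*(-23)))*4834 = (54 + (4 + 23))*4834 = (54 + 27)*4834 = 81*4834 = 391554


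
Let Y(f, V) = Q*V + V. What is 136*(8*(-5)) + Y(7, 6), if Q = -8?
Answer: -5482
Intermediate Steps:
Y(f, V) = -7*V (Y(f, V) = -8*V + V = -7*V)
136*(8*(-5)) + Y(7, 6) = 136*(8*(-5)) - 7*6 = 136*(-40) - 42 = -5440 - 42 = -5482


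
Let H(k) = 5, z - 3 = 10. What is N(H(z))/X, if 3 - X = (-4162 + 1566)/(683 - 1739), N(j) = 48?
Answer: 1152/13 ≈ 88.615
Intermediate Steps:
z = 13 (z = 3 + 10 = 13)
X = 13/24 (X = 3 - (-4162 + 1566)/(683 - 1739) = 3 - (-2596)/(-1056) = 3 - (-2596)*(-1)/1056 = 3 - 1*59/24 = 3 - 59/24 = 13/24 ≈ 0.54167)
N(H(z))/X = 48/(13/24) = 48*(24/13) = 1152/13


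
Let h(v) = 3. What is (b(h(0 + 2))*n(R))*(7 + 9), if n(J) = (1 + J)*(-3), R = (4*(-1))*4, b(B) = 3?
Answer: 2160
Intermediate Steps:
R = -16 (R = -4*4 = -16)
n(J) = -3 - 3*J
(b(h(0 + 2))*n(R))*(7 + 9) = (3*(-3 - 3*(-16)))*(7 + 9) = (3*(-3 + 48))*16 = (3*45)*16 = 135*16 = 2160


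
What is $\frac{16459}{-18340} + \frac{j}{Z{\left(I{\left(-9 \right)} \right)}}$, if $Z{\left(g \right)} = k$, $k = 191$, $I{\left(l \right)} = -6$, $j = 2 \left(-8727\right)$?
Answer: $- \frac{323250029}{3502940} \approx -92.28$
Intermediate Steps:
$j = -17454$
$Z{\left(g \right)} = 191$
$\frac{16459}{-18340} + \frac{j}{Z{\left(I{\left(-9 \right)} \right)}} = \frac{16459}{-18340} - \frac{17454}{191} = 16459 \left(- \frac{1}{18340}\right) - \frac{17454}{191} = - \frac{16459}{18340} - \frac{17454}{191} = - \frac{323250029}{3502940}$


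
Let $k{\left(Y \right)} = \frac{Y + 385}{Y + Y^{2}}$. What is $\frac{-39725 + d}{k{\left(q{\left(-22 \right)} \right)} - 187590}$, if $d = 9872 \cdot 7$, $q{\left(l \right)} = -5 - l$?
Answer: $- \frac{1498329}{9567023} \approx -0.15661$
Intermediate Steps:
$d = 69104$
$k{\left(Y \right)} = \frac{385 + Y}{Y + Y^{2}}$
$\frac{-39725 + d}{k{\left(q{\left(-22 \right)} \right)} - 187590} = \frac{-39725 + 69104}{\frac{385 - -17}{\left(-5 - -22\right) \left(1 - -17\right)} - 187590} = \frac{29379}{\frac{385 + \left(-5 + 22\right)}{\left(-5 + 22\right) \left(1 + \left(-5 + 22\right)\right)} - 187590} = \frac{29379}{\frac{385 + 17}{17 \left(1 + 17\right)} - 187590} = \frac{29379}{\frac{1}{17} \cdot \frac{1}{18} \cdot 402 - 187590} = \frac{29379}{\frac{67}{51} - 187590} = \frac{29379}{- \frac{9567023}{51}} = 29379 \left(- \frac{51}{9567023}\right) = - \frac{1498329}{9567023}$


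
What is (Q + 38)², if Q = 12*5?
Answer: 9604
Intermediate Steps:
Q = 60
(Q + 38)² = (60 + 38)² = 98² = 9604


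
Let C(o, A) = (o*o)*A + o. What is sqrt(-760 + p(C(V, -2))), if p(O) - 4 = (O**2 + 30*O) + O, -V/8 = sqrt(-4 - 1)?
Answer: 2*sqrt(107091 - 2622*I*sqrt(5)) ≈ 654.74 - 17.909*I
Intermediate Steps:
V = -8*I*sqrt(5) (V = -8*sqrt(-4 - 1) = -8*I*sqrt(5) ≈ -17.889*I)
C(o, A) = o + A*o**2 (C(o, A) = o**2*A + o = A*o**2 + o = o + A*o**2)
p(O) = 4 + O**2 + 31*O (p(O) = 4 + ((O**2 + 30*O) + O) = 4 + (O**2 + 31*O) = 4 + O**2 + 31*O)
sqrt(-760 + p(C(V, -2))) = sqrt(-760 + (4 + ((-8*I*sqrt(5))*(1 - (-16)*I*sqrt(5)))**2 + 31*((-8*I*sqrt(5))*(1 - (-16)*I*sqrt(5))))) = sqrt(-760 + (4 + ((-8*I*sqrt(5))*(1 + 16*I*sqrt(5)))**2 + 31*((-8*I*sqrt(5))*(1 + 16*I*sqrt(5))))) = sqrt(-760 + (4 + (-8*I*sqrt(5)*(1 + 16*I*sqrt(5)))**2 + 31*(-8*I*sqrt(5)*(1 + 16*I*sqrt(5))))) = sqrt(-760 + (4 - 320*(1 + 16*I*sqrt(5))**2 - 248*I*sqrt(5)*(1 + 16*I*sqrt(5)))) = sqrt(-756 - 320*(1 + 16*I*sqrt(5))**2 - 248*I*sqrt(5)*(1 + 16*I*sqrt(5)))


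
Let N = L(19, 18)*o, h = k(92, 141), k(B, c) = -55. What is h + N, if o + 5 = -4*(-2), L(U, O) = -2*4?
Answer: -79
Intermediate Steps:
L(U, O) = -8
o = 3 (o = -5 - 4*(-2) = -5 + 8 = 3)
h = -55
N = -24 (N = -8*3 = -24)
h + N = -55 - 24 = -79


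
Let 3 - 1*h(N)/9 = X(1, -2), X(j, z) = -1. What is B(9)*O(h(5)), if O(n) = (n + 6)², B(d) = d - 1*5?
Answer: 7056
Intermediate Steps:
B(d) = -5 + d (B(d) = d - 5 = -5 + d)
h(N) = 36 (h(N) = 27 - 9*(-1) = 27 + 9 = 36)
O(n) = (6 + n)²
B(9)*O(h(5)) = (-5 + 9)*(6 + 36)² = 4*42² = 4*1764 = 7056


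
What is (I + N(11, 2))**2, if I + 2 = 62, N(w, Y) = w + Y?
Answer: 5329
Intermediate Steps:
N(w, Y) = Y + w
I = 60 (I = -2 + 62 = 60)
(I + N(11, 2))**2 = (60 + (2 + 11))**2 = (60 + 13)**2 = 73**2 = 5329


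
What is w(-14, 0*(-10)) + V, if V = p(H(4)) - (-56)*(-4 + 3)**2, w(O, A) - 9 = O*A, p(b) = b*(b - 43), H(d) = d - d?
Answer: 65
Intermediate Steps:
H(d) = 0
p(b) = b*(-43 + b)
w(O, A) = 9 + A*O (w(O, A) = 9 + O*A = 9 + A*O)
V = 56 (V = 0*(-43 + 0) - (-56)*(-4 + 3)**2 = 0*(-43) - (-56)*(-1)**2 = 0 - (-56) = 0 - 1*(-56) = 0 + 56 = 56)
w(-14, 0*(-10)) + V = (9 + (0*(-10))*(-14)) + 56 = (9 + 0*(-14)) + 56 = (9 + 0) + 56 = 9 + 56 = 65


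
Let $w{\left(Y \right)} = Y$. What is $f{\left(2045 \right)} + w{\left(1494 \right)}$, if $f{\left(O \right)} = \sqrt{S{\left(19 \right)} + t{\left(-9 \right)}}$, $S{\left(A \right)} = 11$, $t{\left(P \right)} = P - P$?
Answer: $1494 + \sqrt{11} \approx 1497.3$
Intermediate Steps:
$t{\left(P \right)} = 0$
$f{\left(O \right)} = \sqrt{11}$ ($f{\left(O \right)} = \sqrt{11 + 0} = \sqrt{11}$)
$f{\left(2045 \right)} + w{\left(1494 \right)} = \sqrt{11} + 1494 = 1494 + \sqrt{11}$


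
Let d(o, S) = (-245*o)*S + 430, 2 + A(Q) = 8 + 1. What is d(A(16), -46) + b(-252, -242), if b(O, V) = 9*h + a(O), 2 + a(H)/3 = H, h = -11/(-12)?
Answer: 314265/4 ≈ 78566.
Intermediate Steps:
h = 11/12 (h = -11*(-1/12) = 11/12 ≈ 0.91667)
A(Q) = 7 (A(Q) = -2 + (8 + 1) = -2 + 9 = 7)
a(H) = -6 + 3*H
d(o, S) = 430 - 245*S*o (d(o, S) = -245*S*o + 430 = 430 - 245*S*o)
b(O, V) = 9/4 + 3*O (b(O, V) = 9*(11/12) + (-6 + 3*O) = 33/4 + (-6 + 3*O) = 9/4 + 3*O)
d(A(16), -46) + b(-252, -242) = (430 - 245*(-46)*7) + (9/4 + 3*(-252)) = (430 + 78890) + (9/4 - 756) = 79320 - 3015/4 = 314265/4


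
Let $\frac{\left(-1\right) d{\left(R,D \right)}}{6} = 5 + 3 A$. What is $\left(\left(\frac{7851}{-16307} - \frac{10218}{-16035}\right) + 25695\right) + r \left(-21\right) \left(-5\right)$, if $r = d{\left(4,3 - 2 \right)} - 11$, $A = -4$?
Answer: $\frac{2523322067297}{87160915} \approx 28950.0$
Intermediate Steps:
$d{\left(R,D \right)} = 42$ ($d{\left(R,D \right)} = - 6 \left(5 + 3 \left(-4\right)\right) = - 6 \left(5 - 12\right) = \left(-6\right) \left(-7\right) = 42$)
$r = 31$ ($r = 42 - 11 = 31$)
$\left(\left(\frac{7851}{-16307} - \frac{10218}{-16035}\right) + 25695\right) + r \left(-21\right) \left(-5\right) = \left(\left(\frac{7851}{-16307} - \frac{10218}{-16035}\right) + 25695\right) + 31 \left(-21\right) \left(-5\right) = \left(\left(7851 \left(- \frac{1}{16307}\right) - - \frac{3406}{5345}\right) + 25695\right) - -3255 = \left(\left(- \frac{7851}{16307} + \frac{3406}{5345}\right) + 25695\right) + 3255 = \left(\frac{13578047}{87160915} + 25695\right) + 3255 = \frac{2239613288972}{87160915} + 3255 = \frac{2523322067297}{87160915}$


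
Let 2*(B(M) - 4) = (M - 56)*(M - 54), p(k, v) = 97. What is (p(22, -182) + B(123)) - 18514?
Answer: -32203/2 ≈ -16102.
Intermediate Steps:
B(M) = 4 + (-56 + M)*(-54 + M)/2 (B(M) = 4 + ((M - 56)*(M - 54))/2 = 4 + ((-56 + M)*(-54 + M))/2 = 4 + (-56 + M)*(-54 + M)/2)
(p(22, -182) + B(123)) - 18514 = (97 + (1516 + (½)*123² - 55*123)) - 18514 = (97 + (1516 + (½)*15129 - 6765)) - 18514 = (97 + (1516 + 15129/2 - 6765)) - 18514 = (97 + 4631/2) - 18514 = 4825/2 - 18514 = -32203/2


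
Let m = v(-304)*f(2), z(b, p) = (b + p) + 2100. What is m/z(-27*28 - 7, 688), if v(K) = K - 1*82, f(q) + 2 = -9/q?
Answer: 2509/2025 ≈ 1.2390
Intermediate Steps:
f(q) = -2 - 9/q
v(K) = -82 + K (v(K) = K - 82 = -82 + K)
z(b, p) = 2100 + b + p
m = 2509 (m = (-82 - 304)*(-2 - 9/2) = -386*(-2 - 9*½) = -386*(-2 - 9/2) = -386*(-13/2) = 2509)
m/z(-27*28 - 7, 688) = 2509/(2100 + (-27*28 - 7) + 688) = 2509/(2100 + (-756 - 7) + 688) = 2509/(2100 - 763 + 688) = 2509/2025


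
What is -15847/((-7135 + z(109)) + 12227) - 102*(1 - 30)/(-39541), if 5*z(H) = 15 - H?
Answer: -3208063763/1002997006 ≈ -3.1985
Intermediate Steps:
z(H) = 3 - H/5 (z(H) = (15 - H)/5 = 3 - H/5)
-15847/((-7135 + z(109)) + 12227) - 102*(1 - 30)/(-39541) = -15847/((-7135 + (3 - ⅕*109)) + 12227) - 102*(1 - 30)/(-39541) = -15847/((-7135 + (3 - 109/5)) + 12227) - 102*(-29)*(-1/39541) = -15847/((-7135 - 94/5) + 12227) + 2958*(-1/39541) = -15847/(-35769/5 + 12227) - 2958/39541 = -15847/25366/5 - 2958/39541 = -15847*5/25366 - 2958/39541 = -79235/25366 - 2958/39541 = -3208063763/1002997006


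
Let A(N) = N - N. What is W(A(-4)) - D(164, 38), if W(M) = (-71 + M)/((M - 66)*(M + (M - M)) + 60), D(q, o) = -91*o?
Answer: 207409/60 ≈ 3456.8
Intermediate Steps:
A(N) = 0
W(M) = (-71 + M)/(60 + M*(-66 + M)) (W(M) = (-71 + M)/((-66 + M)*(M + 0) + 60) = (-71 + M)/((-66 + M)*M + 60) = (-71 + M)/(M*(-66 + M) + 60) = (-71 + M)/(60 + M*(-66 + M)))
W(A(-4)) - D(164, 38) = (-71 + 0)/(60 + 0² - 66*0) - (-91)*38 = -71/(60 + 0 + 0) - 1*(-3458) = -71/60 + 3458 = 207409/60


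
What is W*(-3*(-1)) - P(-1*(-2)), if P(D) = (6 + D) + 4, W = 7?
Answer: 9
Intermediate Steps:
P(D) = 10 + D
W*(-3*(-1)) - P(-1*(-2)) = 7*(-3*(-1)) - (10 - 1*(-2)) = 7*3 - (10 + 2) = 21 - 1*12 = 21 - 12 = 9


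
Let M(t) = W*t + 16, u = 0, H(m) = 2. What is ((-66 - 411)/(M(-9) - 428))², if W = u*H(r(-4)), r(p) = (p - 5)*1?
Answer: 227529/169744 ≈ 1.3404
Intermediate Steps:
r(p) = -5 + p (r(p) = (-5 + p)*1 = -5 + p)
W = 0 (W = 0*2 = 0)
M(t) = 16 (M(t) = 0*t + 16 = 0 + 16 = 16)
((-66 - 411)/(M(-9) - 428))² = ((-66 - 411)/(16 - 428))² = (-477/(-412))² = (-477*(-1/412))² = (477/412)² = 227529/169744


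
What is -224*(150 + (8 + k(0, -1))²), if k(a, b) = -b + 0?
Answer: -51744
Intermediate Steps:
k(a, b) = -b
-224*(150 + (8 + k(0, -1))²) = -224*(150 + (8 - 1*(-1))²) = -224*(150 + (8 + 1)²) = -224*(150 + 9²) = -224*(150 + 81) = -224*231 = -51744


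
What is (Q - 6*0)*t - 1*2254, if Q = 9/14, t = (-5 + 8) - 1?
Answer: -15769/7 ≈ -2252.7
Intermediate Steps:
t = 2 (t = 3 - 1 = 2)
Q = 9/14 (Q = 9*(1/14) = 9/14 ≈ 0.64286)
(Q - 6*0)*t - 1*2254 = (9/14 - 6*0)*2 - 1*2254 = (9/14 + 0)*2 - 2254 = (9/14)*2 - 2254 = 9/7 - 2254 = -15769/7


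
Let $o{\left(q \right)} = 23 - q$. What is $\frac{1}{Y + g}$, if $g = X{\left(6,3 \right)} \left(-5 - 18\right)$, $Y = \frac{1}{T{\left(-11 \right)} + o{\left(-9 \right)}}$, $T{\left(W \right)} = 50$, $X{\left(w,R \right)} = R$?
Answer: $- \frac{82}{5657} \approx -0.014495$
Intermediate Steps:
$Y = \frac{1}{82}$ ($Y = \frac{1}{50 + \left(23 - -9\right)} = \frac{1}{50 + \left(23 + 9\right)} = \frac{1}{50 + 32} = \frac{1}{82} \approx 0.012195$)
$g = -69$ ($g = 3 \left(-5 - 18\right) = 3 \left(-23\right) = -69$)
$\frac{1}{Y + g} = \frac{1}{\frac{1}{82} - 69} = \frac{1}{- \frac{5657}{82}} = - \frac{82}{5657}$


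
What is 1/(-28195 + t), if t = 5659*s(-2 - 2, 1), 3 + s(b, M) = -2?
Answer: -1/56490 ≈ -1.7702e-5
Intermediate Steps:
s(b, M) = -5 (s(b, M) = -3 - 2 = -5)
t = -28295 (t = 5659*(-5) = -28295)
1/(-28195 + t) = 1/(-28195 - 28295) = 1/(-56490) = -1/56490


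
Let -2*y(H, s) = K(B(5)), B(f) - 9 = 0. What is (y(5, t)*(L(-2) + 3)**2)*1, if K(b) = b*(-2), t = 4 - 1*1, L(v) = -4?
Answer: 9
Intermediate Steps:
B(f) = 9 (B(f) = 9 + 0 = 9)
t = 3 (t = 4 - 1 = 3)
K(b) = -2*b
y(H, s) = 9 (y(H, s) = -(-1)*9 = -1/2*(-18) = 9)
(y(5, t)*(L(-2) + 3)**2)*1 = (9*(-4 + 3)**2)*1 = (9*(-1)**2)*1 = (9*1)*1 = 9*1 = 9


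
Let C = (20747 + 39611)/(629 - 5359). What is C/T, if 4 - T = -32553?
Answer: -30179/76997305 ≈ -0.00039195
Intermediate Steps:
T = 32557 (T = 4 - 1*(-32553) = 4 + 32553 = 32557)
C = -30179/2365 (C = 60358/(-4730) = 60358*(-1/4730) = -30179/2365 ≈ -12.761)
C/T = -30179/2365/32557 = -30179/2365*1/32557 = -30179/76997305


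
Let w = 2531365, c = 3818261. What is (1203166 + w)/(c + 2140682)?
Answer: 3734531/5958943 ≈ 0.62671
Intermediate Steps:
(1203166 + w)/(c + 2140682) = (1203166 + 2531365)/(3818261 + 2140682) = 3734531/5958943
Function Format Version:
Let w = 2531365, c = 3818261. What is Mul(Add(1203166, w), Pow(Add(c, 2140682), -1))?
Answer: Rational(3734531, 5958943) ≈ 0.62671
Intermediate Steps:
Mul(Add(1203166, w), Pow(Add(c, 2140682), -1)) = Mul(Add(1203166, 2531365), Pow(Add(3818261, 2140682), -1)) = Mul(3734531, Pow(5958943, -1)) = Mul(3734531, Rational(1, 5958943)) = Rational(3734531, 5958943)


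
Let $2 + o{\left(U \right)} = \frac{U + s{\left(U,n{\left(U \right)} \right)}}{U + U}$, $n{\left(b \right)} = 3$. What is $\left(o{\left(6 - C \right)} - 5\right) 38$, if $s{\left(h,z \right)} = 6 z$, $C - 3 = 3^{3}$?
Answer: $- \frac{1045}{4} \approx -261.25$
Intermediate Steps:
$C = 30$ ($C = 3 + 3^{3} = 3 + 27 = 30$)
$o{\left(U \right)} = -2 + \frac{18 + U}{2 U}$ ($o{\left(U \right)} = -2 + \frac{U + 6 \cdot 3}{U + U} = -2 + \frac{U + 18}{2 U} = -2 + \left(18 + U\right) \frac{1}{2 U} = -2 + \frac{18 + U}{2 U}$)
$\left(o{\left(6 - C \right)} - 5\right) 38 = \left(\left(- \frac{3}{2} + \frac{9}{6 - 30}\right) - 5\right) 38 = \left(\left(- \frac{3}{2} + \frac{9}{-24}\right) - 5\right) 38 = \left(\left(- \frac{3}{2} + 9 \left(- \frac{1}{24}\right)\right) - 5\right) 38 = \left(\left(- \frac{3}{2} - \frac{3}{8}\right) - 5\right) 38 = \left(- \frac{15}{8} - 5\right) 38 = \left(- \frac{55}{8}\right) 38 = - \frac{1045}{4}$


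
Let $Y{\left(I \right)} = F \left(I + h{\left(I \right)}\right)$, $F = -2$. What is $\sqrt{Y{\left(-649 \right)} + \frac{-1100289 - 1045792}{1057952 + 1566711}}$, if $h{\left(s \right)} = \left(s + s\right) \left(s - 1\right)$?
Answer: $\frac{i \sqrt{11615319282014813741}}{2624663} \approx 1298.5 i$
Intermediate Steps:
$h{\left(s \right)} = 2 s \left(-1 + s\right)$
$Y{\left(I \right)} = - 2 I - 4 I \left(-1 + I\right)$ ($Y{\left(I \right)} = - 2 \left(I + 2 I \left(-1 + I\right)\right) = - 2 I - 4 I \left(-1 + I\right)$)
$\sqrt{Y{\left(-649 \right)} + \frac{-1100289 - 1045792}{1057952 + 1566711}} = \sqrt{2 \left(-649\right) \left(1 - -1298\right) + \frac{-1100289 - 1045792}{1057952 + 1566711}} = \sqrt{2 \left(-649\right) \left(1 + 1298\right) - \frac{2146081}{2624663}} = \sqrt{2 \left(-649\right) 1299 - \frac{2146081}{2624663}} = \sqrt{-1686102 - \frac{2146081}{2624663}} = \sqrt{- \frac{4425451679707}{2624663}} = \frac{i \sqrt{11615319282014813741}}{2624663}$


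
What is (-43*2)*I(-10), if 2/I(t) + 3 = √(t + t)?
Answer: 516/29 + 344*I*√5/29 ≈ 17.793 + 26.524*I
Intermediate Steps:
I(t) = 2/(-3 + √2*√t) (I(t) = 2/(-3 + √(t + t)) = 2/(-3 + √(2*t)) = 2/(-3 + √2*√t))
(-43*2)*I(-10) = (-43*2)*(2/(-3 + √2*√(-10))) = -172/(-3 + √2*(I*√10)) = -172/(-3 + 2*I*√5)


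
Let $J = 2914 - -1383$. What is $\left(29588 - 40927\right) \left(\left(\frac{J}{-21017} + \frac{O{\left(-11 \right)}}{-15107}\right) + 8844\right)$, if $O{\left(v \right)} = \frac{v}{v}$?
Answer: $- \frac{31839218500410160}{317503819} \approx -1.0028 \cdot 10^{8}$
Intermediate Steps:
$J = 4297$ ($J = 2914 + 1383 = 4297$)
$O{\left(v \right)} = 1$
$\left(29588 - 40927\right) \left(\left(\frac{J}{-21017} + \frac{O{\left(-11 \right)}}{-15107}\right) + 8844\right) = \left(29588 - 40927\right) \left(\left(\frac{4297}{-21017} + 1 \frac{1}{-15107}\right) + 8844\right) = - 11339 \left(\left(4297 \left(- \frac{1}{21017}\right) + 1 \left(- \frac{1}{15107}\right)\right) + 8844\right) = - 11339 \left(\left(- \frac{4297}{21017} - \frac{1}{15107}\right) + 8844\right) = - 11339 \left(- \frac{64935796}{317503819} + 8844\right) = \left(-11339\right) \frac{2807938839440}{317503819} = - \frac{31839218500410160}{317503819}$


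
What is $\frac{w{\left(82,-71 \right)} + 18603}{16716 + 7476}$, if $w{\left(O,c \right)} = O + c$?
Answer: $\frac{9307}{12096} \approx 0.76943$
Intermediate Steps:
$\frac{w{\left(82,-71 \right)} + 18603}{16716 + 7476} = \frac{\left(82 - 71\right) + 18603}{16716 + 7476} = \frac{11 + 18603}{24192} = 18614 \cdot \frac{1}{24192} = \frac{9307}{12096}$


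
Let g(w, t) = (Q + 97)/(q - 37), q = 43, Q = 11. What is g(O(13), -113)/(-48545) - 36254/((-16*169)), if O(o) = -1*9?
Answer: 879950879/65632840 ≈ 13.407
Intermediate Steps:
O(o) = -9
g(w, t) = 18 (g(w, t) = (11 + 97)/(43 - 37) = 108/6 = 108*(1/6) = 18)
g(O(13), -113)/(-48545) - 36254/((-16*169)) = 18/(-48545) - 36254/((-16*169)) = 18*(-1/48545) - 36254/(-2704) = -18/48545 - 36254*(-1/2704) = -18/48545 + 18127/1352 = 879950879/65632840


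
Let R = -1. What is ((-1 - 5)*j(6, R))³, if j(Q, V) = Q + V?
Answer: -27000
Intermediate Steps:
((-1 - 5)*j(6, R))³ = ((-1 - 5)*(6 - 1))³ = (-6*5)³ = (-30)³ = -27000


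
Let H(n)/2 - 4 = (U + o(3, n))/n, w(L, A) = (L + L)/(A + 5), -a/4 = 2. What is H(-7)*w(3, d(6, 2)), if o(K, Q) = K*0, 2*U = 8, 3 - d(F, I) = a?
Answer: 18/7 ≈ 2.5714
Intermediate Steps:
a = -8 (a = -4*2 = -8)
d(F, I) = 11 (d(F, I) = 3 - 1*(-8) = 3 + 8 = 11)
U = 4 (U = (1/2)*8 = 4)
w(L, A) = 2*L/(5 + A) (w(L, A) = (2*L)/(5 + A) = 2*L/(5 + A))
o(K, Q) = 0
H(n) = 8 + 8/n (H(n) = 8 + 2*((4 + 0)/n) = 8 + 2*(4/n) = 8 + 8/n)
H(-7)*w(3, d(6, 2)) = (8 + 8/(-7))*(2*3/(5 + 11)) = (8 + 8*(-1/7))*(2*3/16) = (8 - 8/7)*(2*3*(1/16)) = (48/7)*(3/8) = 18/7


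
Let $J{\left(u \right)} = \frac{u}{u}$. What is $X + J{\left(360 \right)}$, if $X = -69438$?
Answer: $-69437$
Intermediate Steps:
$J{\left(u \right)} = 1$
$X + J{\left(360 \right)} = -69438 + 1 = -69437$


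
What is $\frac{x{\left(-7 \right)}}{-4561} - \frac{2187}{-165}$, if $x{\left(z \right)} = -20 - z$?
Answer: $\frac{3325684}{250855} \approx 13.257$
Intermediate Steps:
$\frac{x{\left(-7 \right)}}{-4561} - \frac{2187}{-165} = \frac{-20 - -7}{-4561} - \frac{2187}{-165} = \left(-20 + 7\right) \left(- \frac{1}{4561}\right) - - \frac{729}{55} = \left(-13\right) \left(- \frac{1}{4561}\right) + \frac{729}{55} = \frac{13}{4561} + \frac{729}{55} = \frac{3325684}{250855}$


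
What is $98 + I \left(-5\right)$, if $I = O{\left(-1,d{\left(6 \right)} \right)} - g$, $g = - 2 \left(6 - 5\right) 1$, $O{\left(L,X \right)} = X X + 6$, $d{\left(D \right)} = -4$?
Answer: $-22$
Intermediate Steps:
$O{\left(L,X \right)} = 6 + X^{2}$ ($O{\left(L,X \right)} = X^{2} + 6 = 6 + X^{2}$)
$g = -2$ ($g = - 2 \left(6 - 5\right) 1 = \left(-2\right) 1 \cdot 1 = \left(-2\right) 1 = -2$)
$I = 24$ ($I = \left(6 + \left(-4\right)^{2}\right) - -2 = \left(6 + 16\right) + 2 = 22 + 2 = 24$)
$98 + I \left(-5\right) = 98 + 24 \left(-5\right) = 98 - 120 = -22$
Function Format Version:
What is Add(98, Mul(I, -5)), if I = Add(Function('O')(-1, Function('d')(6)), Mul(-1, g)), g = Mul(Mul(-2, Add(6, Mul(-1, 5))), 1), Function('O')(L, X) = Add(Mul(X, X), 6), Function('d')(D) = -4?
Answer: -22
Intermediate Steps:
Function('O')(L, X) = Add(6, Pow(X, 2)) (Function('O')(L, X) = Add(Pow(X, 2), 6) = Add(6, Pow(X, 2)))
g = -2 (g = Mul(Mul(-2, Add(6, -5)), 1) = Mul(Mul(-2, 1), 1) = Mul(-2, 1) = -2)
I = 24 (I = Add(Add(6, Pow(-4, 2)), Mul(-1, -2)) = Add(Add(6, 16), 2) = Add(22, 2) = 24)
Add(98, Mul(I, -5)) = Add(98, Mul(24, -5)) = Add(98, -120) = -22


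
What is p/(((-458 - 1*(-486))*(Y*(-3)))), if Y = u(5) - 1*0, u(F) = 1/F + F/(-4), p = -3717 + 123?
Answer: -5990/147 ≈ -40.748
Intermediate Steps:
p = -3594
u(F) = 1/F - F/4 (u(F) = 1/F + F*(-1/4) = 1/F - F/4)
Y = -21/20 (Y = (1/5 - 1/4*5) - 1*0 = (1/5 - 5/4) + 0 = -21/20 + 0 = -21/20 ≈ -1.0500)
p/(((-458 - 1*(-486))*(Y*(-3)))) = -3594*20/(63*(-458 - 1*(-486))) = -3594*20/(63*(-458 + 486)) = -3594/(28*(63/20)) = -3594/441/5 = -3594*5/441 = -5990/147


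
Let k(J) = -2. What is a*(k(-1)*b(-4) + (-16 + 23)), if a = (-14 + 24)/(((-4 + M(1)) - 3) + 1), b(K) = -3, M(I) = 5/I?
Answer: -130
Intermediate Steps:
a = -10 (a = (-14 + 24)/(((-4 + 5/1) - 3) + 1) = 10/(((-4 + 5*1) - 3) + 1) = 10/(((-4 + 5) - 3) + 1) = 10/((1 - 3) + 1) = 10/(-2 + 1) = 10/(-1) = 10*(-1) = -10)
a*(k(-1)*b(-4) + (-16 + 23)) = -10*(-2*(-3) + (-16 + 23)) = -10*(6 + 7) = -10*13 = -130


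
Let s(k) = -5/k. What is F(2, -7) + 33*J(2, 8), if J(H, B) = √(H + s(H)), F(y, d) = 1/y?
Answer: ½ + 33*I*√2/2 ≈ 0.5 + 23.335*I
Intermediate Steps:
J(H, B) = √(H - 5/H)
F(2, -7) + 33*J(2, 8) = 1/2 + 33*√(2 - 5/2) = ½ + 33*√(2 - 5*½) = ½ + 33*√(2 - 5/2) = ½ + 33*√(-½) = ½ + 33*(I*√2/2) = ½ + 33*I*√2/2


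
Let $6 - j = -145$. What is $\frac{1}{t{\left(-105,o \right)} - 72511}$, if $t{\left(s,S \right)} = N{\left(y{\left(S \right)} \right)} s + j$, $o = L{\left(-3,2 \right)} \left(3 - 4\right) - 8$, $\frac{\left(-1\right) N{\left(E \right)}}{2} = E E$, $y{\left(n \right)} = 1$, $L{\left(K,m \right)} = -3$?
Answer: $- \frac{1}{72150} \approx -1.386 \cdot 10^{-5}$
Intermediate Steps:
$N{\left(E \right)} = - 2 E^{2}$ ($N{\left(E \right)} = - 2 E E = - 2 E^{2}$)
$o = -5$ ($o = - 3 \left(3 - 4\right) - 8 = \left(-3\right) \left(-1\right) - 8 = 3 - 8 = -5$)
$j = 151$ ($j = 6 - -145 = 6 + 145 = 151$)
$t{\left(s,S \right)} = 151 - 2 s$ ($t{\left(s,S \right)} = - 2 \cdot 1^{2} s + 151 = \left(-2\right) 1 s + 151 = - 2 s + 151 = 151 - 2 s$)
$\frac{1}{t{\left(-105,o \right)} - 72511} = \frac{1}{\left(151 - -210\right) - 72511} = \frac{1}{\left(151 + 210\right) - 72511} = \frac{1}{361 - 72511} = \frac{1}{-72150} = - \frac{1}{72150}$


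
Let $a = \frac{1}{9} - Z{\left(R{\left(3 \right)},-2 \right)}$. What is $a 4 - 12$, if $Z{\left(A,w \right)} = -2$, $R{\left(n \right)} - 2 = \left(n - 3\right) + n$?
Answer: $- \frac{32}{9} \approx -3.5556$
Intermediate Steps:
$R{\left(n \right)} = -1 + 2 n$ ($R{\left(n \right)} = 2 + \left(\left(n - 3\right) + n\right) = 2 + \left(\left(-3 + n\right) + n\right) = 2 + \left(-3 + 2 n\right) = -1 + 2 n$)
$a = \frac{19}{9}$ ($a = \frac{1}{9} - -2 = \frac{1}{9} + 2 = \frac{19}{9} \approx 2.1111$)
$a 4 - 12 = \frac{19}{9} \cdot 4 - 12 = \frac{76}{9} - 12 = - \frac{32}{9}$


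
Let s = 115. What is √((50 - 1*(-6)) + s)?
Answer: 3*√19 ≈ 13.077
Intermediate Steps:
√((50 - 1*(-6)) + s) = √((50 - 1*(-6)) + 115) = √((50 + 6) + 115) = √(56 + 115) = √171 = 3*√19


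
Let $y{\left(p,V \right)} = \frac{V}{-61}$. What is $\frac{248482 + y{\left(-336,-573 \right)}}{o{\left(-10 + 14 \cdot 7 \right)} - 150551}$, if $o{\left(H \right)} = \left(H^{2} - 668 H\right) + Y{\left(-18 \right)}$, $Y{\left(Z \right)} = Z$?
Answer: $- \frac{15157975}{12298149} \approx -1.2325$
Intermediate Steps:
$y{\left(p,V \right)} = - \frac{V}{61}$ ($y{\left(p,V \right)} = V \left(- \frac{1}{61}\right) = - \frac{V}{61}$)
$o{\left(H \right)} = -18 + H^{2} - 668 H$ ($o{\left(H \right)} = \left(H^{2} - 668 H\right) - 18 = -18 + H^{2} - 668 H$)
$\frac{248482 + y{\left(-336,-573 \right)}}{o{\left(-10 + 14 \cdot 7 \right)} - 150551} = \frac{248482 - - \frac{573}{61}}{\left(-18 + \left(-10 + 14 \cdot 7\right)^{2} - 668 \left(-10 + 14 \cdot 7\right)\right) - 150551} = \frac{248482 + \frac{573}{61}}{\left(-18 + \left(-10 + 98\right)^{2} - 668 \left(-10 + 98\right)\right) - 150551} = \frac{15157975}{61 \left(\left(-18 + 88^{2} - 58784\right) - 150551\right)} = \frac{15157975}{61 \left(\left(-18 + 7744 - 58784\right) - 150551\right)} = \frac{15157975}{61 \left(-51058 - 150551\right)} = \frac{15157975}{61 \left(-201609\right)} = \frac{15157975}{61} \left(- \frac{1}{201609}\right) = - \frac{15157975}{12298149}$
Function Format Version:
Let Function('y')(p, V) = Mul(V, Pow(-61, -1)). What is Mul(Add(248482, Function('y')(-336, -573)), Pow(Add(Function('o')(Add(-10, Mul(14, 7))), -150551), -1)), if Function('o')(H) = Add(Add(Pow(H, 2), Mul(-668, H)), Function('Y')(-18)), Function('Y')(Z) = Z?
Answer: Rational(-15157975, 12298149) ≈ -1.2325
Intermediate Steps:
Function('y')(p, V) = Mul(Rational(-1, 61), V) (Function('y')(p, V) = Mul(V, Rational(-1, 61)) = Mul(Rational(-1, 61), V))
Function('o')(H) = Add(-18, Pow(H, 2), Mul(-668, H)) (Function('o')(H) = Add(Add(Pow(H, 2), Mul(-668, H)), -18) = Add(-18, Pow(H, 2), Mul(-668, H)))
Mul(Add(248482, Function('y')(-336, -573)), Pow(Add(Function('o')(Add(-10, Mul(14, 7))), -150551), -1)) = Mul(Add(248482, Mul(Rational(-1, 61), -573)), Pow(Add(Add(-18, Pow(Add(-10, Mul(14, 7)), 2), Mul(-668, Add(-10, Mul(14, 7)))), -150551), -1)) = Mul(Add(248482, Rational(573, 61)), Pow(Add(Add(-18, Pow(Add(-10, 98), 2), Mul(-668, Add(-10, 98))), -150551), -1)) = Mul(Rational(15157975, 61), Pow(Add(Add(-18, Pow(88, 2), Mul(-668, 88)), -150551), -1)) = Mul(Rational(15157975, 61), Pow(Add(Add(-18, 7744, -58784), -150551), -1)) = Mul(Rational(15157975, 61), Pow(Add(-51058, -150551), -1)) = Mul(Rational(15157975, 61), Pow(-201609, -1)) = Mul(Rational(15157975, 61), Rational(-1, 201609)) = Rational(-15157975, 12298149)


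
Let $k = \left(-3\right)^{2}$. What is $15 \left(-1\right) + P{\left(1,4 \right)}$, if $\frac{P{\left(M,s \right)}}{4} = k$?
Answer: $21$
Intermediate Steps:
$k = 9$
$P{\left(M,s \right)} = 36$ ($P{\left(M,s \right)} = 4 \cdot 9 = 36$)
$15 \left(-1\right) + P{\left(1,4 \right)} = 15 \left(-1\right) + 36 = -15 + 36 = 21$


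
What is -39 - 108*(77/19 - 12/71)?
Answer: -618423/1349 ≈ -458.43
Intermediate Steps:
-39 - 108*(77/19 - 12/71) = -39 - 108*5239/1349 = -39 - 565812/1349 = -618423/1349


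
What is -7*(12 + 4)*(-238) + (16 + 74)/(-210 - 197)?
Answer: 10848902/407 ≈ 26656.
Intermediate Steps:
-7*(12 + 4)*(-238) + (16 + 74)/(-210 - 197) = -7*16*(-238) + 90/(-407) = -112*(-238) + 90*(-1/407) = 26656 - 90/407 = 10848902/407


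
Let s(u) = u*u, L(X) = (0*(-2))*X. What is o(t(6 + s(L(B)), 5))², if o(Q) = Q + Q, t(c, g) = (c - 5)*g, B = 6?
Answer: 100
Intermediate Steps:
L(X) = 0 (L(X) = 0*X = 0)
s(u) = u²
t(c, g) = g*(-5 + c) (t(c, g) = (-5 + c)*g = g*(-5 + c))
o(Q) = 2*Q
o(t(6 + s(L(B)), 5))² = (2*(5*(-5 + (6 + 0²))))² = (2*(5*(-5 + (6 + 0))))² = (2*(5*(-5 + 6)))² = (2*(5*1))² = (2*5)² = 10² = 100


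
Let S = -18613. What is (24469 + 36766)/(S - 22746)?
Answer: -61235/41359 ≈ -1.4806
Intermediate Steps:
(24469 + 36766)/(S - 22746) = (24469 + 36766)/(-18613 - 22746) = 61235/(-41359) = 61235*(-1/41359) = -61235/41359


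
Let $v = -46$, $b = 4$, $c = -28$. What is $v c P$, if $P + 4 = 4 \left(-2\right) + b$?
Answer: $-10304$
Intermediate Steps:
$P = -8$ ($P = -4 + \left(4 \left(-2\right) + 4\right) = -4 + \left(-8 + 4\right) = -4 - 4 = -8$)
$v c P = \left(-46\right) \left(-28\right) \left(-8\right) = 1288 \left(-8\right) = -10304$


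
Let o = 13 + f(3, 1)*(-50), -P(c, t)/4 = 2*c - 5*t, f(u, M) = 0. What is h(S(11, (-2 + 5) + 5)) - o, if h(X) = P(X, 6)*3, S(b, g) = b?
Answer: 83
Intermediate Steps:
P(c, t) = -8*c + 20*t (P(c, t) = -4*(2*c - 5*t) = -4*(-5*t + 2*c) = -8*c + 20*t)
h(X) = 360 - 24*X (h(X) = (-8*X + 20*6)*3 = (-8*X + 120)*3 = (120 - 8*X)*3 = 360 - 24*X)
o = 13 (o = 13 + 0*(-50) = 13 + 0 = 13)
h(S(11, (-2 + 5) + 5)) - o = (360 - 24*11) - 1*13 = (360 - 264) - 13 = 96 - 13 = 83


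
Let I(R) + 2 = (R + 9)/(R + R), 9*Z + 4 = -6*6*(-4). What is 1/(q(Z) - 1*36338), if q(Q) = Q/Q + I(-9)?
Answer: -1/36339 ≈ -2.7519e-5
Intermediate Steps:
Z = 140/9 (Z = -4/9 + (-6*6*(-4))/9 = -4/9 + (-36*(-4))/9 = -4/9 + (⅑)*144 = -4/9 + 16 = 140/9 ≈ 15.556)
I(R) = -2 + (9 + R)/(2*R) (I(R) = -2 + (R + 9)/(R + R) = -2 + (9 + R)/((2*R)) = -2 + (9 + R)*(1/(2*R)) = -2 + (9 + R)/(2*R))
q(Q) = -1 (q(Q) = Q/Q + (3/2)*(3 - 1*(-9))/(-9) = 1 + (3/2)*(-⅑)*(3 + 9) = 1 + (3/2)*(-⅑)*12 = 1 - 2 = -1)
1/(q(Z) - 1*36338) = 1/(-1 - 1*36338) = 1/(-1 - 36338) = 1/(-36339) = -1/36339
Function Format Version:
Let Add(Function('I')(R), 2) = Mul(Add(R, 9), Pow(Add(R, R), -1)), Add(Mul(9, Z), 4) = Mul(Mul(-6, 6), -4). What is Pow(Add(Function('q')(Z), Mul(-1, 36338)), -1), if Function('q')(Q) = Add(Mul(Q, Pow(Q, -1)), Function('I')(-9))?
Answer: Rational(-1, 36339) ≈ -2.7519e-5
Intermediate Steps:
Z = Rational(140, 9) (Z = Add(Rational(-4, 9), Mul(Rational(1, 9), Mul(Mul(-6, 6), -4))) = Add(Rational(-4, 9), Mul(Rational(1, 9), Mul(-36, -4))) = Add(Rational(-4, 9), Mul(Rational(1, 9), 144)) = Add(Rational(-4, 9), 16) = Rational(140, 9) ≈ 15.556)
Function('I')(R) = Add(-2, Mul(Rational(1, 2), Pow(R, -1), Add(9, R))) (Function('I')(R) = Add(-2, Mul(Add(R, 9), Pow(Add(R, R), -1))) = Add(-2, Mul(Add(9, R), Pow(Mul(2, R), -1))) = Add(-2, Mul(Add(9, R), Mul(Rational(1, 2), Pow(R, -1)))) = Add(-2, Mul(Rational(1, 2), Pow(R, -1), Add(9, R))))
Function('q')(Q) = -1 (Function('q')(Q) = Add(Mul(Q, Pow(Q, -1)), Mul(Rational(3, 2), Pow(-9, -1), Add(3, Mul(-1, -9)))) = Add(1, Mul(Rational(3, 2), Rational(-1, 9), Add(3, 9))) = Add(1, Mul(Rational(3, 2), Rational(-1, 9), 12)) = Add(1, -2) = -1)
Pow(Add(Function('q')(Z), Mul(-1, 36338)), -1) = Pow(Add(-1, Mul(-1, 36338)), -1) = Pow(Add(-1, -36338), -1) = Pow(-36339, -1) = Rational(-1, 36339)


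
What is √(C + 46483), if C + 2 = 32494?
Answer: 45*√39 ≈ 281.02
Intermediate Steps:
C = 32492 (C = -2 + 32494 = 32492)
√(C + 46483) = √(32492 + 46483) = √78975 = 45*√39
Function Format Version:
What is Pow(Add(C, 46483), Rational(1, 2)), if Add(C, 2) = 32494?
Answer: Mul(45, Pow(39, Rational(1, 2))) ≈ 281.02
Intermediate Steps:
C = 32492 (C = Add(-2, 32494) = 32492)
Pow(Add(C, 46483), Rational(1, 2)) = Pow(Add(32492, 46483), Rational(1, 2)) = Pow(78975, Rational(1, 2)) = Mul(45, Pow(39, Rational(1, 2)))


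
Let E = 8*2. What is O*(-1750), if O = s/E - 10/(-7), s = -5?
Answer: -15625/8 ≈ -1953.1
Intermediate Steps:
E = 16
O = 125/112 (O = -5/16 - 10/(-7) = -5*1/16 - 10*(-⅐) = -5/16 + 10/7 = 125/112 ≈ 1.1161)
O*(-1750) = (125/112)*(-1750) = -15625/8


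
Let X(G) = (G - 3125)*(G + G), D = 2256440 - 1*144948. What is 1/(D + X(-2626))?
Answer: 1/32315744 ≈ 3.0945e-8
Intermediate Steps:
D = 2111492 (D = 2256440 - 144948 = 2111492)
X(G) = 2*G*(-3125 + G) (X(G) = (-3125 + G)*(2*G) = 2*G*(-3125 + G))
1/(D + X(-2626)) = 1/(2111492 + 2*(-2626)*(-3125 - 2626)) = 1/(2111492 + 2*(-2626)*(-5751)) = 1/(2111492 + 30204252) = 1/32315744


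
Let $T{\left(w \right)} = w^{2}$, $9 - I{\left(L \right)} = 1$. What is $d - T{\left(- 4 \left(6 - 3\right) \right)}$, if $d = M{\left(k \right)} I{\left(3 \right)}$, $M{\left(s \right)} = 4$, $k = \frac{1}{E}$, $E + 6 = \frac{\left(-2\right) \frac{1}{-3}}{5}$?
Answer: $-112$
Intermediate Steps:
$I{\left(L \right)} = 8$ ($I{\left(L \right)} = 9 - 1 = 8$)
$E = - \frac{88}{15}$ ($E = -6 + \frac{\left(-2\right) \frac{1}{-3}}{5} = -6 + \left(-2\right) \left(- \frac{1}{3}\right) \frac{1}{5} = -6 + \frac{2}{3} \cdot \frac{1}{5} = -6 + \frac{2}{15} = - \frac{88}{15} \approx -5.8667$)
$k = - \frac{15}{88}$ ($k = \frac{1}{- \frac{88}{15}} = - \frac{15}{88} \approx -0.17045$)
$d = 32$ ($d = 4 \cdot 8 = 32$)
$d - T{\left(- 4 \left(6 - 3\right) \right)} = 32 - \left(- 4 \left(6 - 3\right)\right)^{2} = 32 - \left(\left(-4\right) 3\right)^{2} = 32 - \left(-12\right)^{2} = 32 - 144 = -112$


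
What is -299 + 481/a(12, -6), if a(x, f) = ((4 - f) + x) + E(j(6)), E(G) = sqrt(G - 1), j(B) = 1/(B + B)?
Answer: 13*(-23*sqrt(33) + 2814*I)/(sqrt(33) - 132*I) ≈ -277.18 - 0.94969*I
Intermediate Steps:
j(B) = 1/(2*B)
E(G) = sqrt(-1 + G)
a(x, f) = 4 + x - f + I*sqrt(33)/6 (a(x, f) = ((4 - f) + x) + sqrt(-1 + (1/2)/6) = (4 + x - f) + sqrt(-1 + (1/2)*(1/6)) = (4 + x - f) + sqrt(-1 + 1/12) = (4 + x - f) + sqrt(-11/12) = (4 + x - f) + I*sqrt(33)/6 = 4 + x - f + I*sqrt(33)/6)
-299 + 481/a(12, -6) = -299 + 481/(4 + 12 - 1*(-6) + I*sqrt(33)/6) = -299 + 481/(4 + 12 + 6 + I*sqrt(33)/6) = -299 + 481/(22 + I*sqrt(33)/6)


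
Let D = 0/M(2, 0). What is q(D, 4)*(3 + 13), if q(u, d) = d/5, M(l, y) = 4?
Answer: 64/5 ≈ 12.800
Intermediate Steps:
D = 0 (D = 0/4 = 0*(1/4) = 0)
q(u, d) = d/5 (q(u, d) = d*(1/5) = d/5)
q(D, 4)*(3 + 13) = ((1/5)*4)*(3 + 13) = (4/5)*16 = 64/5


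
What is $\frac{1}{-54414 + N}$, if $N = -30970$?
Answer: $- \frac{1}{85384} \approx -1.1712 \cdot 10^{-5}$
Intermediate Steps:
$\frac{1}{-54414 + N} = \frac{1}{-54414 - 30970} = \frac{1}{-85384} = - \frac{1}{85384}$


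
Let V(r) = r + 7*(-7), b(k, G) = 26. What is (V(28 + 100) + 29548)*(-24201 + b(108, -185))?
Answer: -716232725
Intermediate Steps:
V(r) = -49 + r (V(r) = r - 49 = -49 + r)
(V(28 + 100) + 29548)*(-24201 + b(108, -185)) = ((-49 + (28 + 100)) + 29548)*(-24201 + 26) = ((-49 + 128) + 29548)*(-24175) = (79 + 29548)*(-24175) = 29627*(-24175) = -716232725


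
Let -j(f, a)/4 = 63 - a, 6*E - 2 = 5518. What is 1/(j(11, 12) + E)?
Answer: 1/716 ≈ 0.0013966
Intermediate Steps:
E = 920 (E = 1/3 + (1/6)*5518 = 1/3 + 2759/3 = 920)
j(f, a) = -252 + 4*a (j(f, a) = -4*(63 - a) = -252 + 4*a)
1/(j(11, 12) + E) = 1/((-252 + 4*12) + 920) = 1/((-252 + 48) + 920) = 1/(-204 + 920) = 1/716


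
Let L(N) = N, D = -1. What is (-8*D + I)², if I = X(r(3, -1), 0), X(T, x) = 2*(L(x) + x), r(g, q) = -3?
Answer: 64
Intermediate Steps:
X(T, x) = 4*x (X(T, x) = 2*(x + x) = 2*(2*x) = 4*x)
I = 0 (I = 4*0 = 0)
(-8*D + I)² = (-8*(-1) + 0)² = (8 + 0)² = 8² = 64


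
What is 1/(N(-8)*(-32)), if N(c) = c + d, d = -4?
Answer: 1/384 ≈ 0.0026042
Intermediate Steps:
N(c) = -4 + c (N(c) = c - 4 = -4 + c)
1/(N(-8)*(-32)) = 1/((-4 - 8)*(-32)) = 1/(-12*(-32)) = 1/384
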